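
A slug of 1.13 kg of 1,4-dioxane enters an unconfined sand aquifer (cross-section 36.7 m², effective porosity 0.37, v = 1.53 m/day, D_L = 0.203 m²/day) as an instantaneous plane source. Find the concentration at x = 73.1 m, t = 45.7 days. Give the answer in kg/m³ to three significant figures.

For an instantaneous plane source, C(x,t) = M/(n_e·A·√(4πDt)) · exp(−(x−vt)²/(4Dt)), with n_e·A the pore (flow) area.
Plume center vt = 1.53 × 45.7 = 69.921 m, so the well at 73.1 m is 3.179 m downgradient of the peak.
√(4πDt) = 10.80 m, giving peak height M/(n_e·A·√(4πDt)) = 1.13/(0.37 × 36.7 × 10.80) = 0.007705 kg/m³.
(x−vt)²/(4Dt) = (3.179)²/(4 × 0.203 × 45.7) = 0.2723; exp(−0.2723) = 0.7616.
C = 0.007705 × 0.7616 = 0.00587 kg/m³.

0.00587 kg/m³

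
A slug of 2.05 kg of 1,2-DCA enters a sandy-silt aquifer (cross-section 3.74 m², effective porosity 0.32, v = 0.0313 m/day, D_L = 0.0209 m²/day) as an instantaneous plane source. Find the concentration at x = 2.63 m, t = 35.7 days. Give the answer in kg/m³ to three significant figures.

For an instantaneous plane source, C(x,t) = M/(n_e·A·√(4πDt)) · exp(−(x−vt)²/(4Dt)), with n_e·A the pore (flow) area.
Plume center vt = 0.0313 × 35.7 = 1.11741 m, so the well at 2.63 m is 1.51259 m downgradient of the peak.
√(4πDt) = 3.062 m, giving peak height M/(n_e·A·√(4πDt)) = 2.05/(0.32 × 3.74 × 3.062) = 0.5594 kg/m³.
(x−vt)²/(4Dt) = (1.51259)²/(4 × 0.0209 × 35.7) = 0.7666; exp(−0.7666) = 0.4646.
C = 0.5594 × 0.4646 = 0.260 kg/m³.

0.260 kg/m³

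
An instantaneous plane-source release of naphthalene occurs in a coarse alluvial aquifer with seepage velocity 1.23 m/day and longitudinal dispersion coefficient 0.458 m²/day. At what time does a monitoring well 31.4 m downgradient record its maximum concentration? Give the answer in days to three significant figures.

For the 1D instantaneous-source solution, setting ∂C/∂t = 0 at fixed x gives v²t² + 2Dt − x² = 0, so t = (√(D² + v²x²) − D)/v².
√(D² + v²x²) = √(0.458² + 1.23² × 31.4²) = 38.62; v² = 1.5129.
t = (38.62 − 0.458)/1.5129 = 25.2 days (vs. the pure-advection estimate x/v = 25.5 d).

25.2 days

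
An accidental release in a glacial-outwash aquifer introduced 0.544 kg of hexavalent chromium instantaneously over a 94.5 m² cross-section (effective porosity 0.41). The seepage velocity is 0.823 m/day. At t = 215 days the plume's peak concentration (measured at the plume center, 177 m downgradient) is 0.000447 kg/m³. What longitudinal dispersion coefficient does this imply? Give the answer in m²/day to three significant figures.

0.365 m²/day

At the plume center C_max = M/(n_e·A·√(4πDt)), so D = M²/(4πt·(n_e·A·C_max)²).
n_e·A·C_max = 0.41 × 94.5 × 0.000447 = 0.01732 kg/m.
D = 0.544²/(4π × 215 × 0.01732²) = 0.365 m²/day.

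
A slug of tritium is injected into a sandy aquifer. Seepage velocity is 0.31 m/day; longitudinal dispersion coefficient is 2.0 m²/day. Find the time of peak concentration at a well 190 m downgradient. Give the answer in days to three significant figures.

For the 1D instantaneous-source solution, setting ∂C/∂t = 0 at fixed x gives v²t² + 2Dt − x² = 0, so t = (√(D² + v²x²) − D)/v².
√(D² + v²x²) = √(2.0² + 0.31² × 190²) = 58.93; v² = 0.0961.
t = (58.93 − 2.0)/0.0961 = 592 days (vs. the pure-advection estimate x/v = 613 d).

592 days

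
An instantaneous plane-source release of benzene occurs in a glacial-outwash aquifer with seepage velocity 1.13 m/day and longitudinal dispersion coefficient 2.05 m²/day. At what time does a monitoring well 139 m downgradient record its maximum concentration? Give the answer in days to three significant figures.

For the 1D instantaneous-source solution, setting ∂C/∂t = 0 at fixed x gives v²t² + 2Dt − x² = 0, so t = (√(D² + v²x²) − D)/v².
√(D² + v²x²) = √(2.05² + 1.13² × 139²) = 157.1; v² = 1.2769.
t = (157.1 − 2.05)/1.2769 = 121 days (vs. the pure-advection estimate x/v = 123 d).

121 days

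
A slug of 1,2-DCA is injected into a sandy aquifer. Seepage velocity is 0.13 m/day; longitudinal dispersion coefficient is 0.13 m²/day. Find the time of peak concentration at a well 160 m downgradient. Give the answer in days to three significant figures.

1220 days

For the 1D instantaneous-source solution, setting ∂C/∂t = 0 at fixed x gives v²t² + 2Dt − x² = 0, so t = (√(D² + v²x²) − D)/v².
√(D² + v²x²) = √(0.13² + 0.13² × 160²) = 20.80; v² = 0.0169.
t = (20.80 − 0.13)/0.0169 = 1220 days (vs. the pure-advection estimate x/v = 1230 d).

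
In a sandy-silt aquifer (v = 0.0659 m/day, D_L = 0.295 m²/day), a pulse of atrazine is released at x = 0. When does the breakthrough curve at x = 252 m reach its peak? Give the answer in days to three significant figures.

3760 days

For the 1D instantaneous-source solution, setting ∂C/∂t = 0 at fixed x gives v²t² + 2Dt − x² = 0, so t = (√(D² + v²x²) − D)/v².
√(D² + v²x²) = √(0.295² + 0.0659² × 252²) = 16.61; v² = 0.00434281.
t = (16.61 − 0.295)/0.00434281 = 3760 days (vs. the pure-advection estimate x/v = 3820 d).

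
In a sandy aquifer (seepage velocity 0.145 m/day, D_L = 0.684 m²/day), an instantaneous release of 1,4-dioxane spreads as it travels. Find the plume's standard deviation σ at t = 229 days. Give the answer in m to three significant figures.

17.7 m

Dispersive spreading gives a Gaussian with σ² = 2Dt; advection only shifts the center.
σ = √(2 × 0.684 × 229) = 17.7 m.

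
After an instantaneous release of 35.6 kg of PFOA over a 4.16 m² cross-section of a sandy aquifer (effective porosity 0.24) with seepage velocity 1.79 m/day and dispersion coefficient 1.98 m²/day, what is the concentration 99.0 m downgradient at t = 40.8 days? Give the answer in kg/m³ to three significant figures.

For an instantaneous plane source, C(x,t) = M/(n_e·A·√(4πDt)) · exp(−(x−vt)²/(4Dt)), with n_e·A the pore (flow) area.
Plume center vt = 1.79 × 40.8 = 73.032 m, so the well at 99.0 m is 25.968 m downgradient of the peak.
√(4πDt) = 31.86 m, giving peak height M/(n_e·A·√(4πDt)) = 35.6/(0.24 × 4.16 × 31.86) = 1.119 kg/m³.
(x−vt)²/(4Dt) = (25.968)²/(4 × 1.98 × 40.8) = 2.087; exp(−2.087) = 0.1241.
C = 1.119 × 0.1241 = 0.139 kg/m³.

0.139 kg/m³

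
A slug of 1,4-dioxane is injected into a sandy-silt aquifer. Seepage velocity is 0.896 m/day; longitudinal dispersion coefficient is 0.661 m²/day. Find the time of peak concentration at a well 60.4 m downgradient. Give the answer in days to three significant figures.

For the 1D instantaneous-source solution, setting ∂C/∂t = 0 at fixed x gives v²t² + 2Dt − x² = 0, so t = (√(D² + v²x²) − D)/v².
√(D² + v²x²) = √(0.661² + 0.896² × 60.4²) = 54.12; v² = 0.802816.
t = (54.12 − 0.661)/0.802816 = 66.6 days (vs. the pure-advection estimate x/v = 67.4 d).

66.6 days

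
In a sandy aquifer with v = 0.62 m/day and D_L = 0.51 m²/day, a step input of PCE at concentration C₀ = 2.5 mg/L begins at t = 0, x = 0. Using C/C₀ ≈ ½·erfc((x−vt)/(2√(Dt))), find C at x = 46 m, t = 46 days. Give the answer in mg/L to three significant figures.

0.0134 mg/L

For a continuous step input, C/C₀ ≈ ½·erfc((x−vt)/(2√(Dt))).
vt = 0.62 × 46 = 28.52 m and 2√(Dt) = 2√(0.51 × 46) = 9.687 m.
Argument (x−vt)/(2√(Dt)) = (46 − 28.52)/9.687 = 1.804; ½·erfc(1.804) = 0.005367.
C = 2.5 × 0.005367 = 0.0134 mg/L.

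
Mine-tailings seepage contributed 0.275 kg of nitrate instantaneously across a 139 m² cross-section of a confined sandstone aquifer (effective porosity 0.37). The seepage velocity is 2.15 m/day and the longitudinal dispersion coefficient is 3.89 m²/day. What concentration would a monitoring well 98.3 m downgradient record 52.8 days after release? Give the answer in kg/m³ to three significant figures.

For an instantaneous plane source, C(x,t) = M/(n_e·A·√(4πDt)) · exp(−(x−vt)²/(4Dt)), with n_e·A the pore (flow) area.
Plume center vt = 2.15 × 52.8 = 113.52 m, so the well at 98.3 m is 15.22 m upgradient of the peak.
√(4πDt) = 50.80 m, giving peak height M/(n_e·A·√(4πDt)) = 0.275/(0.37 × 139 × 50.80) = 0.0001053 kg/m³.
(x−vt)²/(4Dt) = (-15.22)²/(4 × 3.89 × 52.8) = 0.2820; exp(−0.2820) = 0.7543.
C = 0.0001053 × 0.7543 = 7.94e-05 kg/m³.

7.94e-05 kg/m³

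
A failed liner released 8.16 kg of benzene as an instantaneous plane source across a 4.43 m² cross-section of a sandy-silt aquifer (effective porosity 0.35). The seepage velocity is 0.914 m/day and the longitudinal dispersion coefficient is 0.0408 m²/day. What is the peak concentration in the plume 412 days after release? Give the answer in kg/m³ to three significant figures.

The peak of an instantaneous 1D plume sits at x = vt; there the Gaussian factor is 1 and C_max = M/(n_e·A·√(4πDt)), where n_e·A is the pore area the mass is dissolved in.
√(4πDt) = √(4π × 0.0408 × 412) = 14.53 m, so C_max = 8.16/(0.35 × 4.43 × 14.53) = 0.362 kg/m³.

0.362 kg/m³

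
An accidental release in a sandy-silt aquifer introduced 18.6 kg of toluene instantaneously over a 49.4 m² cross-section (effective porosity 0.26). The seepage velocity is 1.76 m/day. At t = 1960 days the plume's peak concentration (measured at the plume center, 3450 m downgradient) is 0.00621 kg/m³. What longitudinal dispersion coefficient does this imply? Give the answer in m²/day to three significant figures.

2.21 m²/day

At the plume center C_max = M/(n_e·A·√(4πDt)), so D = M²/(4πt·(n_e·A·C_max)²).
n_e·A·C_max = 0.26 × 49.4 × 0.00621 = 0.07976 kg/m.
D = 18.6²/(4π × 1960 × 0.07976²) = 2.21 m²/day.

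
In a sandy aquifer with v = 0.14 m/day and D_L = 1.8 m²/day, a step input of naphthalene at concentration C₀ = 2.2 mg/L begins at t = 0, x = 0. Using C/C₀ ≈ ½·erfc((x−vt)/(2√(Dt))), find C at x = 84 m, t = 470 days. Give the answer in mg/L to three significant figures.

For a continuous step input, C/C₀ ≈ ½·erfc((x−vt)/(2√(Dt))).
vt = 0.14 × 470 = 65.8 m and 2√(Dt) = 2√(1.8 × 470) = 58.17 m.
Argument (x−vt)/(2√(Dt)) = (84 − 65.8)/58.17 = 0.3129; ½·erfc(0.3129) = 0.3291.
C = 2.2 × 0.3291 = 0.724 mg/L.

0.724 mg/L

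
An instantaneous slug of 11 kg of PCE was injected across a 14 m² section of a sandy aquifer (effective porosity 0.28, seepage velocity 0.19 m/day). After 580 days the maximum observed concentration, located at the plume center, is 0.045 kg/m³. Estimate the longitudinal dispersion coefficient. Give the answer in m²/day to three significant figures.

At the plume center C_max = M/(n_e·A·√(4πDt)), so D = M²/(4πt·(n_e·A·C_max)²).
n_e·A·C_max = 0.28 × 14 × 0.045 = 0.1764 kg/m.
D = 11²/(4π × 580 × 0.1764²) = 0.534 m²/day.

0.534 m²/day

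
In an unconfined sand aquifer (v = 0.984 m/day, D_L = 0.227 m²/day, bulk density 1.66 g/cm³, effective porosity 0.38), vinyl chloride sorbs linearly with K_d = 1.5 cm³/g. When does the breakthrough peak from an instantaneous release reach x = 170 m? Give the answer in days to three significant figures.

Retardation factor R = 1 + ρ_b·K_d/n = 1 + 1.66 × 1.5/0.38 = 7.553.
Sorption retards both mechanisms: v_R = v/R = 0.1303 m/day, D_R = D/R = 0.03005 m²/day.
Peak time from v_R²t² + 2D_R t − x² = 0: t = (√(D_R² + v_R²x²) − D_R)/v_R².
√(D_R² + v_R²x²) = √(0.03005² + 0.1303² × 170²) = 22.15; v_R² = 0.01698.
t = (22.15 − 0.03005)/0.01698 = 1300 days.

1300 days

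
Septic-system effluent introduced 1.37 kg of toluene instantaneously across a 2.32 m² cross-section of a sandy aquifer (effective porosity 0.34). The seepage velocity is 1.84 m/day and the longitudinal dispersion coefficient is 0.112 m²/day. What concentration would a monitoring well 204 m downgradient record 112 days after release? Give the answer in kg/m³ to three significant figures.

For an instantaneous plane source, C(x,t) = M/(n_e·A·√(4πDt)) · exp(−(x−vt)²/(4Dt)), with n_e·A the pore (flow) area.
Plume center vt = 1.84 × 112 = 206.08 m, so the well at 204 m is 2.08 m upgradient of the peak.
√(4πDt) = 12.56 m, giving peak height M/(n_e·A·√(4πDt)) = 1.37/(0.34 × 2.32 × 12.56) = 0.1383 kg/m³.
(x−vt)²/(4Dt) = (-2.08)²/(4 × 0.112 × 112) = 0.08622; exp(−0.08622) = 0.9174.
C = 0.1383 × 0.9174 = 0.127 kg/m³.

0.127 kg/m³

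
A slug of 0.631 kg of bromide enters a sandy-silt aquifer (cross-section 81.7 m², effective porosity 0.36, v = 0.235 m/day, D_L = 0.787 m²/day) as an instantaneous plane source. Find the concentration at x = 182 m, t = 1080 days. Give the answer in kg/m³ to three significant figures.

For an instantaneous plane source, C(x,t) = M/(n_e·A·√(4πDt)) · exp(−(x−vt)²/(4Dt)), with n_e·A the pore (flow) area.
Plume center vt = 0.235 × 1080 = 253.8 m, so the well at 182 m is 71.8 m upgradient of the peak.
√(4πDt) = 103.3 m, giving peak height M/(n_e·A·√(4πDt)) = 0.631/(0.36 × 81.7 × 103.3) = 0.0002077 kg/m³.
(x−vt)²/(4Dt) = (-71.8)²/(4 × 0.787 × 1080) = 1.516; exp(−1.516) = 0.2196.
C = 0.0002077 × 0.2196 = 4.56e-05 kg/m³.

4.56e-05 kg/m³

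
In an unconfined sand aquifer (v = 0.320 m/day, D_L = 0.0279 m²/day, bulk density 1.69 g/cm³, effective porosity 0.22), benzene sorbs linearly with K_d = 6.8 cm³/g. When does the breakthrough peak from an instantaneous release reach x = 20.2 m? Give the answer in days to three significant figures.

Retardation factor R = 1 + ρ_b·K_d/n = 1 + 1.69 × 6.8/0.22 = 53.24.
Sorption retards both mechanisms: v_R = v/R = 0.006011 m/day, D_R = D/R = 0.0005240 m²/day.
Peak time from v_R²t² + 2D_R t − x² = 0: t = (√(D_R² + v_R²x²) − D_R)/v_R².
√(D_R² + v_R²x²) = √(0.0005240² + 0.006011² × 20.2²) = 0.1214; v_R² = 3.613e-05.
t = (0.1214 − 0.0005240)/3.613e-05 = 3350 days.

3350 days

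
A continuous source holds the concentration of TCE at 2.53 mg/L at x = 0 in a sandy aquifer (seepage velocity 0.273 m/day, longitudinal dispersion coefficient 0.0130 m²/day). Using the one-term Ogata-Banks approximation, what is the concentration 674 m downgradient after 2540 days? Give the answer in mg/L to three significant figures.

For a continuous step input, C/C₀ ≈ ½·erfc((x−vt)/(2√(Dt))).
vt = 0.273 × 2540 = 693.42 m and 2√(Dt) = 2√(0.0130 × 2540) = 11.49 m.
Argument (x−vt)/(2√(Dt)) = (674 − 693.42)/11.49 = -1.690; ½·erfc(-1.690) = 0.9916.
C = 2.53 × 0.9916 = 2.51 mg/L.

2.51 mg/L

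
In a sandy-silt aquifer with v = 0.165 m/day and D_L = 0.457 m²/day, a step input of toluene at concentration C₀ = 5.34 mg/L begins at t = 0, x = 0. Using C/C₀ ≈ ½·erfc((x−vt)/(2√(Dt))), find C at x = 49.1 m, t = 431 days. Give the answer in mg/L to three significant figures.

4.63 mg/L

For a continuous step input, C/C₀ ≈ ½·erfc((x−vt)/(2√(Dt))).
vt = 0.165 × 431 = 71.115 m and 2√(Dt) = 2√(0.457 × 431) = 28.07 m.
Argument (x−vt)/(2√(Dt)) = (49.1 − 71.115)/28.07 = -0.7843; ½·erfc(-0.7843) = 0.8663.
C = 5.34 × 0.8663 = 4.63 mg/L.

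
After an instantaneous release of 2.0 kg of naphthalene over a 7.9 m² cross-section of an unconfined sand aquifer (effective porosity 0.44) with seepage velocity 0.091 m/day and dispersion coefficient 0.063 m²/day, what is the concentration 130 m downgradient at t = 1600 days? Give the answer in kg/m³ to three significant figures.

For an instantaneous plane source, C(x,t) = M/(n_e·A·√(4πDt)) · exp(−(x−vt)²/(4Dt)), with n_e·A the pore (flow) area.
Plume center vt = 0.091 × 1600 = 145.6 m, so the well at 130 m is 15.6 m upgradient of the peak.
√(4πDt) = 35.59 m, giving peak height M/(n_e·A·√(4πDt)) = 2.0/(0.44 × 7.9 × 35.59) = 0.01617 kg/m³.
(x−vt)²/(4Dt) = (-15.6)²/(4 × 0.063 × 1600) = 0.6036; exp(−0.6036) = 0.5468.
C = 0.01617 × 0.5468 = 0.00884 kg/m³.

0.00884 kg/m³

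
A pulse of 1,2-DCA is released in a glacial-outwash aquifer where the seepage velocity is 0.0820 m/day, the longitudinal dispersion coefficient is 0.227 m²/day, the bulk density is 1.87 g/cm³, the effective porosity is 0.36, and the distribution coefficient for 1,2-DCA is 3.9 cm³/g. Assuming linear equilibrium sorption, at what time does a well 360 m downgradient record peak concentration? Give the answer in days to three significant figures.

Retardation factor R = 1 + ρ_b·K_d/n = 1 + 1.87 × 3.9/0.36 = 21.26.
Sorption retards both mechanisms: v_R = v/R = 0.003857 m/day, D_R = D/R = 0.01068 m²/day.
Peak time from v_R²t² + 2D_R t − x² = 0: t = (√(D_R² + v_R²x²) − D_R)/v_R².
√(D_R² + v_R²x²) = √(0.01068² + 0.003857² × 360²) = 1.389; v_R² = 1.488e-05.
t = (1.389 − 0.01068)/1.488e-05 = 92600 days.

92600 days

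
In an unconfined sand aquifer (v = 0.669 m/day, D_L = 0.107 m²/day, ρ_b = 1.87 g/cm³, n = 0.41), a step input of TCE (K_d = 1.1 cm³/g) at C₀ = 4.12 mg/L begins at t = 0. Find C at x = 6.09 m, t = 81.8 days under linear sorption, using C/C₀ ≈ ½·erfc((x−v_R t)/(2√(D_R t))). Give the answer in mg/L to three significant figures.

3.96 mg/L

Retardation factor R = 1 + ρ_b·K_d/n = 1 + 1.87 × 1.1/0.41 = 6.017.
Sorption retards both mechanisms: v_R = v/R = 0.1112 m/day, D_R = D/R = 0.01778 m²/day.
v_R·t = 0.1112 × 81.8 = 9.09616 m; 2√(D_R t) = 2.412 m; argument = (6.09 − 9.09616)/2.412 = -1.246.
C = C₀ × ½·erfc(-1.246) = 4.12 × 0.9610 = 3.96 mg/L.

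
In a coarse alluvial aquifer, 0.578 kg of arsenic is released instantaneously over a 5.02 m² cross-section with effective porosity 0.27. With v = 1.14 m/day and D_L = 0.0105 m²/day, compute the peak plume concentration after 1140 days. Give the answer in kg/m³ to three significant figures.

0.0348 kg/m³

The peak of an instantaneous 1D plume sits at x = vt; there the Gaussian factor is 1 and C_max = M/(n_e·A·√(4πDt)), where n_e·A is the pore area the mass is dissolved in.
√(4πDt) = √(4π × 0.0105 × 1140) = 12.26 m, so C_max = 0.578/(0.27 × 5.02 × 12.26) = 0.0348 kg/m³.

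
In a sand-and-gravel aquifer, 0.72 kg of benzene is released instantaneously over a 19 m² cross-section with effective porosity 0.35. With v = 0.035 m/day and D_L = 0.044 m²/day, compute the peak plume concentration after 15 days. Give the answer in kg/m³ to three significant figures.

The peak of an instantaneous 1D plume sits at x = vt; there the Gaussian factor is 1 and C_max = M/(n_e·A·√(4πDt)), where n_e·A is the pore area the mass is dissolved in.
√(4πDt) = √(4π × 0.044 × 15) = 2.880 m, so C_max = 0.72/(0.35 × 19 × 2.880) = 0.0376 kg/m³.

0.0376 kg/m³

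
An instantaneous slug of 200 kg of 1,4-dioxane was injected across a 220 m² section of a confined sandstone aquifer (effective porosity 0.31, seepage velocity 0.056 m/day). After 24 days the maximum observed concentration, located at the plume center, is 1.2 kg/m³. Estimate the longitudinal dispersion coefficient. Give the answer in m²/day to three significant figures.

0.0198 m²/day

At the plume center C_max = M/(n_e·A·√(4πDt)), so D = M²/(4πt·(n_e·A·C_max)²).
n_e·A·C_max = 0.31 × 220 × 1.2 = 81.84 kg/m.
D = 200²/(4π × 24 × 81.84²) = 0.0198 m²/day.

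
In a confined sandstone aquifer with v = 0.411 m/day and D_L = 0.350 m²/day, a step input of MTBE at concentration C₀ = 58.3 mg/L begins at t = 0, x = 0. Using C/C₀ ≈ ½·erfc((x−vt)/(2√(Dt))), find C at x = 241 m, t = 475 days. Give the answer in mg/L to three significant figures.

For a continuous step input, C/C₀ ≈ ½·erfc((x−vt)/(2√(Dt))).
vt = 0.411 × 475 = 195.225 m and 2√(Dt) = 2√(0.350 × 475) = 25.79 m.
Argument (x−vt)/(2√(Dt)) = (241 − 195.225)/25.79 = 1.775; ½·erfc(1.775) = 0.006033.
C = 58.3 × 0.006033 = 0.352 mg/L.

0.352 mg/L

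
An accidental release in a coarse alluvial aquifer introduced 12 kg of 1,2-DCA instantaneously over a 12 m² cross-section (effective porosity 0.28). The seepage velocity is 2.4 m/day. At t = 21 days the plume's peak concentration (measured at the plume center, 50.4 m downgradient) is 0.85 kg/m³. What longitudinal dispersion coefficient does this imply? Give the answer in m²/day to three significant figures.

At the plume center C_max = M/(n_e·A·√(4πDt)), so D = M²/(4πt·(n_e·A·C_max)²).
n_e·A·C_max = 0.28 × 12 × 0.85 = 2.856 kg/m.
D = 12²/(4π × 21 × 2.856²) = 0.0669 m²/day.

0.0669 m²/day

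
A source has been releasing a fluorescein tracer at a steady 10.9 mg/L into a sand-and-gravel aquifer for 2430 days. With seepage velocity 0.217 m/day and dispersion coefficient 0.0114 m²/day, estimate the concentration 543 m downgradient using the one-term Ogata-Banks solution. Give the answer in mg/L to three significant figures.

For a continuous step input, C/C₀ ≈ ½·erfc((x−vt)/(2√(Dt))).
vt = 0.217 × 2430 = 527.31 m and 2√(Dt) = 2√(0.0114 × 2430) = 10.53 m.
Argument (x−vt)/(2√(Dt)) = (543 − 527.31)/10.53 = 1.490; ½·erfc(1.490) = 0.01755.
C = 10.9 × 0.01755 = 0.191 mg/L.

0.191 mg/L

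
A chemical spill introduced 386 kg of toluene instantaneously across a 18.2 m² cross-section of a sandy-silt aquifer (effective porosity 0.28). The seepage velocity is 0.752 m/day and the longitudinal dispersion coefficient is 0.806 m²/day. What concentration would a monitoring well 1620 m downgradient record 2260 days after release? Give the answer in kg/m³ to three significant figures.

For an instantaneous plane source, C(x,t) = M/(n_e·A·√(4πDt)) · exp(−(x−vt)²/(4Dt)), with n_e·A the pore (flow) area.
Plume center vt = 0.752 × 2260 = 1699.52 m, so the well at 1620 m is 79.52 m upgradient of the peak.
√(4πDt) = 151.3 m, giving peak height M/(n_e·A·√(4πDt)) = 386/(0.28 × 18.2 × 151.3) = 0.5006 kg/m³.
(x−vt)²/(4Dt) = (-79.52)²/(4 × 0.806 × 2260) = 0.8679; exp(−0.8679) = 0.4198.
C = 0.5006 × 0.4198 = 0.210 kg/m³.

0.210 kg/m³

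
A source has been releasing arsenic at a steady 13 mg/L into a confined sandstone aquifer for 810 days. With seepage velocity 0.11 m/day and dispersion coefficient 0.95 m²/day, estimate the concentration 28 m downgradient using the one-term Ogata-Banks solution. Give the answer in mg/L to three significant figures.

For a continuous step input, C/C₀ ≈ ½·erfc((x−vt)/(2√(Dt))).
vt = 0.11 × 810 = 89.1 m and 2√(Dt) = 2√(0.95 × 810) = 55.48 m.
Argument (x−vt)/(2√(Dt)) = (28 − 89.1)/55.48 = -1.101; ½·erfc(-1.101) = 0.9403.
C = 13 × 0.9403 = 12.2 mg/L.

12.2 mg/L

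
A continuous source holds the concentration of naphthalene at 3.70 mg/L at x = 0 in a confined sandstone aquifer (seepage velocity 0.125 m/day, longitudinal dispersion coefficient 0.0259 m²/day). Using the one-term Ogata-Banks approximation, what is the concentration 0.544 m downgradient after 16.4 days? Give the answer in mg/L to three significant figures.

3.51 mg/L

For a continuous step input, C/C₀ ≈ ½·erfc((x−vt)/(2√(Dt))).
vt = 0.125 × 16.4 = 2.05 m and 2√(Dt) = 2√(0.0259 × 16.4) = 1.303 m.
Argument (x−vt)/(2√(Dt)) = (0.544 − 2.05)/1.303 = -1.156; ½·erfc(-1.156) = 0.9490.
C = 3.70 × 0.9490 = 3.51 mg/L.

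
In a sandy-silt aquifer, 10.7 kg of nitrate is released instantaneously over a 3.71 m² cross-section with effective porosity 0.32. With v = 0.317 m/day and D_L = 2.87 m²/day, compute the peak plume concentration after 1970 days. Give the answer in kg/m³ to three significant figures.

The peak of an instantaneous 1D plume sits at x = vt; there the Gaussian factor is 1 and C_max = M/(n_e·A·√(4πDt)), where n_e·A is the pore area the mass is dissolved in.
√(4πDt) = √(4π × 2.87 × 1970) = 266.6 m, so C_max = 10.7/(0.32 × 3.71 × 266.6) = 0.0338 kg/m³.

0.0338 kg/m³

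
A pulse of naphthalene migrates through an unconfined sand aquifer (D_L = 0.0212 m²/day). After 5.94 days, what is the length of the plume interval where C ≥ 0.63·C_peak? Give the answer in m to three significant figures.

0.965 m

The plume is Gaussian with σ = √(2Dt) = √(2 × 0.0212 × 5.94) = 0.5019 m.
C/C_peak = exp(−Δx²/(2σ²)) = 0.63 ⇒ Δx = σ·√(−2 ln 0.63) = 0.5019 × 0.9613 = 0.4825 m.
Width = 2Δx = 0.965 m.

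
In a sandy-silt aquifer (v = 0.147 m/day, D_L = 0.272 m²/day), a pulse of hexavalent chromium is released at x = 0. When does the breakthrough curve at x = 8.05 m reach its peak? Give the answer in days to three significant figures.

43.6 days

For the 1D instantaneous-source solution, setting ∂C/∂t = 0 at fixed x gives v²t² + 2Dt − x² = 0, so t = (√(D² + v²x²) − D)/v².
√(D² + v²x²) = √(0.272² + 0.147² × 8.05²) = 1.214; v² = 0.021609.
t = (1.214 − 0.272)/0.021609 = 43.6 days (vs. the pure-advection estimate x/v = 54.8 d).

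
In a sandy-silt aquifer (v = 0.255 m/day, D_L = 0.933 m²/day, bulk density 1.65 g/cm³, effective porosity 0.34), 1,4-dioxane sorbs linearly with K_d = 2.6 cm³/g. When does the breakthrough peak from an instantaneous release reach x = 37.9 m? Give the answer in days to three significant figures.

Retardation factor R = 1 + ρ_b·K_d/n = 1 + 1.65 × 2.6/0.34 = 13.62.
Sorption retards both mechanisms: v_R = v/R = 0.01872 m/day, D_R = D/R = 0.06850 m²/day.
Peak time from v_R²t² + 2D_R t − x² = 0: t = (√(D_R² + v_R²x²) − D_R)/v_R².
√(D_R² + v_R²x²) = √(0.06850² + 0.01872² × 37.9²) = 0.7128; v_R² = 0.0003504.
t = (0.7128 − 0.06850)/0.0003504 = 1840 days.

1840 days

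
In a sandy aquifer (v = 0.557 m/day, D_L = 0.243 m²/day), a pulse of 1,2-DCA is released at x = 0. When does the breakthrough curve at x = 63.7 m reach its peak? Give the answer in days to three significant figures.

114 days

For the 1D instantaneous-source solution, setting ∂C/∂t = 0 at fixed x gives v²t² + 2Dt − x² = 0, so t = (√(D² + v²x²) − D)/v².
√(D² + v²x²) = √(0.243² + 0.557² × 63.7²) = 35.48; v² = 0.310249.
t = (35.48 − 0.243)/0.310249 = 114 days (vs. the pure-advection estimate x/v = 114 d).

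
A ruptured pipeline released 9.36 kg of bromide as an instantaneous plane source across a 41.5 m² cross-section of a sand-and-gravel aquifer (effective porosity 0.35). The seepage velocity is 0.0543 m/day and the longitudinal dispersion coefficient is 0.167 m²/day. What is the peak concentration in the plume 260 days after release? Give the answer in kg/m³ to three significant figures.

0.0276 kg/m³

The peak of an instantaneous 1D plume sits at x = vt; there the Gaussian factor is 1 and C_max = M/(n_e·A·√(4πDt)), where n_e·A is the pore area the mass is dissolved in.
√(4πDt) = √(4π × 0.167 × 260) = 23.36 m, so C_max = 9.36/(0.35 × 41.5 × 23.36) = 0.0276 kg/m³.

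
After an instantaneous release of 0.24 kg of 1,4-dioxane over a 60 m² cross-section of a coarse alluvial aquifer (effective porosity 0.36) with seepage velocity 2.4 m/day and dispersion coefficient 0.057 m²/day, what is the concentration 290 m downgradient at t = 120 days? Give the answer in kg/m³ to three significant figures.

0.00104 kg/m³

For an instantaneous plane source, C(x,t) = M/(n_e·A·√(4πDt)) · exp(−(x−vt)²/(4Dt)), with n_e·A the pore (flow) area.
Plume center vt = 2.4 × 120 = 288 m, so the well at 290 m is 2 m downgradient of the peak.
√(4πDt) = 9.271 m, giving peak height M/(n_e·A·√(4πDt)) = 0.24/(0.36 × 60 × 9.271) = 0.001198 kg/m³.
(x−vt)²/(4Dt) = (2)²/(4 × 0.057 × 120) = 0.1462; exp(−0.1462) = 0.8640.
C = 0.001198 × 0.8640 = 0.00104 kg/m³.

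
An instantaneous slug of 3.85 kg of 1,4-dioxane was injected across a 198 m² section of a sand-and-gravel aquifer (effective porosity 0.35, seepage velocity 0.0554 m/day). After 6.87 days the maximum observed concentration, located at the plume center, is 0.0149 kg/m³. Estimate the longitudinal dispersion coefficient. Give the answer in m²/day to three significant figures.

0.161 m²/day

At the plume center C_max = M/(n_e·A·√(4πDt)), so D = M²/(4πt·(n_e·A·C_max)²).
n_e·A·C_max = 0.35 × 198 × 0.0149 = 1.033 kg/m.
D = 3.85²/(4π × 6.87 × 1.033²) = 0.161 m²/day.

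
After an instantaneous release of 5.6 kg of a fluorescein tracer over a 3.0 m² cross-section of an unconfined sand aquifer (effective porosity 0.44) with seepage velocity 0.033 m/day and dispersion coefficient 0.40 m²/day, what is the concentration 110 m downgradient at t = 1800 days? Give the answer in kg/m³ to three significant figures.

For an instantaneous plane source, C(x,t) = M/(n_e·A·√(4πDt)) · exp(−(x−vt)²/(4Dt)), with n_e·A the pore (flow) area.
Plume center vt = 0.033 × 1800 = 59.4 m, so the well at 110 m is 50.6 m downgradient of the peak.
√(4πDt) = 95.12 m, giving peak height M/(n_e·A·√(4πDt)) = 5.6/(0.44 × 3.0 × 95.12) = 0.04460 kg/m³.
(x−vt)²/(4Dt) = (50.6)²/(4 × 0.40 × 1800) = 0.8890; exp(−0.8890) = 0.4111.
C = 0.04460 × 0.4111 = 0.0183 kg/m³.

0.0183 kg/m³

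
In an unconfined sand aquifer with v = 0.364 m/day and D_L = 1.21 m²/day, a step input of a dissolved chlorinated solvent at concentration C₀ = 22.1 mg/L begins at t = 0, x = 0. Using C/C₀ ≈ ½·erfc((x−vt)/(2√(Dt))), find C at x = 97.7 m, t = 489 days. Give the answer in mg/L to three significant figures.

For a continuous step input, C/C₀ ≈ ½·erfc((x−vt)/(2√(Dt))).
vt = 0.364 × 489 = 177.996 m and 2√(Dt) = 2√(1.21 × 489) = 48.65 m.
Argument (x−vt)/(2√(Dt)) = (97.7 − 177.996)/48.65 = -1.650; ½·erfc(-1.650) = 0.9902.
C = 22.1 × 0.9902 = 21.9 mg/L.

21.9 mg/L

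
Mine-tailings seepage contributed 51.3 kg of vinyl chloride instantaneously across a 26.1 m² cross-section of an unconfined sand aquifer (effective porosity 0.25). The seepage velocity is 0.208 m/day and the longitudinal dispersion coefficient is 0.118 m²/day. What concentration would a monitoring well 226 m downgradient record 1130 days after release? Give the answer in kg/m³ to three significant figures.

0.165 kg/m³

For an instantaneous plane source, C(x,t) = M/(n_e·A·√(4πDt)) · exp(−(x−vt)²/(4Dt)), with n_e·A the pore (flow) area.
Plume center vt = 0.208 × 1130 = 235.04 m, so the well at 226 m is 9.04 m upgradient of the peak.
√(4πDt) = 40.93 m, giving peak height M/(n_e·A·√(4πDt)) = 51.3/(0.25 × 26.1 × 40.93) = 0.1921 kg/m³.
(x−vt)²/(4Dt) = (-9.04)²/(4 × 0.118 × 1130) = 0.1532; exp(−0.1532) = 0.8580.
C = 0.1921 × 0.8580 = 0.165 kg/m³.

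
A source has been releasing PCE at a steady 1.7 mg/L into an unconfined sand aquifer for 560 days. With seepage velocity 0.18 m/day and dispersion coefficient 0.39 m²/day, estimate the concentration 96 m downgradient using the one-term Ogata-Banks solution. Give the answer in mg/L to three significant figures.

For a continuous step input, C/C₀ ≈ ½·erfc((x−vt)/(2√(Dt))).
vt = 0.18 × 560 = 100.8 m and 2√(Dt) = 2√(0.39 × 560) = 29.56 m.
Argument (x−vt)/(2√(Dt)) = (96 − 100.8)/29.56 = -0.1624; ½·erfc(-0.1624) = 0.5908.
C = 1.7 × 0.5908 = 1.00 mg/L.

1.00 mg/L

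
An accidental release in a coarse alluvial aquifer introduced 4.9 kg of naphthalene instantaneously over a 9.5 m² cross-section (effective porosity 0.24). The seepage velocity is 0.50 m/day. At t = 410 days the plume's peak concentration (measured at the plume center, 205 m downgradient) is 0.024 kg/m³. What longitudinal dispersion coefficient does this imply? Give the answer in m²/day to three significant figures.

At the plume center C_max = M/(n_e·A·√(4πDt)), so D = M²/(4πt·(n_e·A·C_max)²).
n_e·A·C_max = 0.24 × 9.5 × 0.024 = 0.05472 kg/m.
D = 4.9²/(4π × 410 × 0.05472²) = 1.56 m²/day.

1.56 m²/day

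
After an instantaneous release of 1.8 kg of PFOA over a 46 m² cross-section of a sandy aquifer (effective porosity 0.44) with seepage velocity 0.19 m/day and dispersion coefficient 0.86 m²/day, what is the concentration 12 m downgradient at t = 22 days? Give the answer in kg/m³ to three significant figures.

0.00257 kg/m³

For an instantaneous plane source, C(x,t) = M/(n_e·A·√(4πDt)) · exp(−(x−vt)²/(4Dt)), with n_e·A the pore (flow) area.
Plume center vt = 0.19 × 22 = 4.18 m, so the well at 12 m is 7.82 m downgradient of the peak.
√(4πDt) = 15.42 m, giving peak height M/(n_e·A·√(4πDt)) = 1.8/(0.44 × 46 × 15.42) = 0.005767 kg/m³.
(x−vt)²/(4Dt) = (7.82)²/(4 × 0.86 × 22) = 0.8080; exp(−0.8080) = 0.4457.
C = 0.005767 × 0.4457 = 0.00257 kg/m³.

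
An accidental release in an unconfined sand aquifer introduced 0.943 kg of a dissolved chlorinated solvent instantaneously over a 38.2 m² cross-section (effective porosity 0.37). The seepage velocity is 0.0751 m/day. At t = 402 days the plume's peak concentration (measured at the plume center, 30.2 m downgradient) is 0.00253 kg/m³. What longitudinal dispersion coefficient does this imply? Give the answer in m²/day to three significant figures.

0.138 m²/day

At the plume center C_max = M/(n_e·A·√(4πDt)), so D = M²/(4πt·(n_e·A·C_max)²).
n_e·A·C_max = 0.37 × 38.2 × 0.00253 = 0.03576 kg/m.
D = 0.943²/(4π × 402 × 0.03576²) = 0.138 m²/day.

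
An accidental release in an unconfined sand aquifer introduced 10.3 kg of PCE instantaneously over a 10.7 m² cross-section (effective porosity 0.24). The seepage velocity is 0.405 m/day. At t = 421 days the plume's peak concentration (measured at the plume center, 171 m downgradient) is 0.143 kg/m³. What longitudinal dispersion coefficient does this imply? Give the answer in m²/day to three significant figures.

0.149 m²/day

At the plume center C_max = M/(n_e·A·√(4πDt)), so D = M²/(4πt·(n_e·A·C_max)²).
n_e·A·C_max = 0.24 × 10.7 × 0.143 = 0.3672 kg/m.
D = 10.3²/(4π × 421 × 0.3672²) = 0.149 m²/day.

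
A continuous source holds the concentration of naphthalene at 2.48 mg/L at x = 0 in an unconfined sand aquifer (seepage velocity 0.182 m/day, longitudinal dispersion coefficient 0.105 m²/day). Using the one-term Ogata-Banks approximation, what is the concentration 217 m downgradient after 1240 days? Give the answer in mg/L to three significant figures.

For a continuous step input, C/C₀ ≈ ½·erfc((x−vt)/(2√(Dt))).
vt = 0.182 × 1240 = 225.68 m and 2√(Dt) = 2√(0.105 × 1240) = 22.82 m.
Argument (x−vt)/(2√(Dt)) = (217 − 225.68)/22.82 = -0.3804; ½·erfc(-0.3804) = 0.7047.
C = 2.48 × 0.7047 = 1.75 mg/L.

1.75 mg/L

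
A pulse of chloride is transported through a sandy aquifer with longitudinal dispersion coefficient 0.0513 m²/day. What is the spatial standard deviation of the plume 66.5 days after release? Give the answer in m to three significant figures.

2.61 m

Dispersive spreading gives a Gaussian with σ² = 2Dt; advection only shifts the center.
σ = √(2 × 0.0513 × 66.5) = 2.61 m.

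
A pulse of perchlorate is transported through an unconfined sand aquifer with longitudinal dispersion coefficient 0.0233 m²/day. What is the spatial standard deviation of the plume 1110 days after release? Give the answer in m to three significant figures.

Dispersive spreading gives a Gaussian with σ² = 2Dt; advection only shifts the center.
σ = √(2 × 0.0233 × 1110) = 7.19 m.

7.19 m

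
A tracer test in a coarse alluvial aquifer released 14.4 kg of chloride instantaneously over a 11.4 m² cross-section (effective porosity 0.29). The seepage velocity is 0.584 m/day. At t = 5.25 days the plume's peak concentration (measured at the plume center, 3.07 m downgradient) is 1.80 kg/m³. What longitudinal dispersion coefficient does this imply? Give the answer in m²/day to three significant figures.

At the plume center C_max = M/(n_e·A·√(4πDt)), so D = M²/(4πt·(n_e·A·C_max)²).
n_e·A·C_max = 0.29 × 11.4 × 1.80 = 5.951 kg/m.
D = 14.4²/(4π × 5.25 × 5.951²) = 0.0888 m²/day.

0.0888 m²/day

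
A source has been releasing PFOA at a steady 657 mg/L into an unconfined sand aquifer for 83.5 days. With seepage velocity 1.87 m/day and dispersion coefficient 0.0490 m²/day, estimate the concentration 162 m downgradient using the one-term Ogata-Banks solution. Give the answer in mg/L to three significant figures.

13.4 mg/L

For a continuous step input, C/C₀ ≈ ½·erfc((x−vt)/(2√(Dt))).
vt = 1.87 × 83.5 = 156.145 m and 2√(Dt) = 2√(0.0490 × 83.5) = 4.045 m.
Argument (x−vt)/(2√(Dt)) = (162 − 156.145)/4.045 = 1.447; ½·erfc(1.447) = 0.02036.
C = 657 × 0.02036 = 13.4 mg/L.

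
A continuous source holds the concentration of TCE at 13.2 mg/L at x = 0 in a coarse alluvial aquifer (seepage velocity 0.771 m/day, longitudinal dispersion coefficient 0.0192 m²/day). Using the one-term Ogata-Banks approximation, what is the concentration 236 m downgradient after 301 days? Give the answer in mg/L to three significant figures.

For a continuous step input, C/C₀ ≈ ½·erfc((x−vt)/(2√(Dt))).
vt = 0.771 × 301 = 232.071 m and 2√(Dt) = 2√(0.0192 × 301) = 4.808 m.
Argument (x−vt)/(2√(Dt)) = (236 − 232.071)/4.808 = 0.8172; ½·erfc(0.8172) = 0.1239.
C = 13.2 × 0.1239 = 1.64 mg/L.

1.64 mg/L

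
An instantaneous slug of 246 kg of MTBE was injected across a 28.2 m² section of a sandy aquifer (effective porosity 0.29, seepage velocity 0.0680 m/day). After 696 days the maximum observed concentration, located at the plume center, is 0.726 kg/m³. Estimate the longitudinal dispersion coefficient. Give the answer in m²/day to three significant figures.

At the plume center C_max = M/(n_e·A·√(4πDt)), so D = M²/(4πt·(n_e·A·C_max)²).
n_e·A·C_max = 0.29 × 28.2 × 0.726 = 5.937 kg/m.
D = 246²/(4π × 696 × 5.937²) = 0.196 m²/day.

0.196 m²/day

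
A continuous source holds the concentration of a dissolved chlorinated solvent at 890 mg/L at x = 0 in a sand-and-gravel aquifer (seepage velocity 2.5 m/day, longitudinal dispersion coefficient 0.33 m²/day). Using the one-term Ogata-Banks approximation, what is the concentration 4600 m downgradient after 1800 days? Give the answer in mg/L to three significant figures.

For a continuous step input, C/C₀ ≈ ½·erfc((x−vt)/(2√(Dt))).
vt = 2.5 × 1800 = 4500 m and 2√(Dt) = 2√(0.33 × 1800) = 48.74 m.
Argument (x−vt)/(2√(Dt)) = (4600 − 4500)/48.74 = 2.052; ½·erfc(2.052) = 0.001854.
C = 890 × 0.001854 = 1.65 mg/L.

1.65 mg/L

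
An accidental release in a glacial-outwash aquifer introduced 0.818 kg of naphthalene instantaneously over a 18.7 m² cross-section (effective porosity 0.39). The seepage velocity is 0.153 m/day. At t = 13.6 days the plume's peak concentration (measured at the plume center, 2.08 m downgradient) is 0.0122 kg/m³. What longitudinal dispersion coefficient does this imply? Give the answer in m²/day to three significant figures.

At the plume center C_max = M/(n_e·A·√(4πDt)), so D = M²/(4πt·(n_e·A·C_max)²).
n_e·A·C_max = 0.39 × 18.7 × 0.0122 = 0.08897 kg/m.
D = 0.818²/(4π × 13.6 × 0.08897²) = 0.495 m²/day.

0.495 m²/day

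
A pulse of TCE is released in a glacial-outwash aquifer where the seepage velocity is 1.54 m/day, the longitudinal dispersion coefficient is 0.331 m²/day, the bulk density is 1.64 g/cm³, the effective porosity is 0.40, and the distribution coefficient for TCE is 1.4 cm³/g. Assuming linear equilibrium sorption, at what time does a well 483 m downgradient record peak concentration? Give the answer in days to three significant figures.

2110 days

Retardation factor R = 1 + ρ_b·K_d/n = 1 + 1.64 × 1.4/0.40 = 6.740.
Sorption retards both mechanisms: v_R = v/R = 0.2285 m/day, D_R = D/R = 0.04911 m²/day.
Peak time from v_R²t² + 2D_R t − x² = 0: t = (√(D_R² + v_R²x²) − D_R)/v_R².
√(D_R² + v_R²x²) = √(0.04911² + 0.2285² × 483²) = 110.4; v_R² = 0.05221.
t = (110.4 − 0.04911)/0.05221 = 2110 days.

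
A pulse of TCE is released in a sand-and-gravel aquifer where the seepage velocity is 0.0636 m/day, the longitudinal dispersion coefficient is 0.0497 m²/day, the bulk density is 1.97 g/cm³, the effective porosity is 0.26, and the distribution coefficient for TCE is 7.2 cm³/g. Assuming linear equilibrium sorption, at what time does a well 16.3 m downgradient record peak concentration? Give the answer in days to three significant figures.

13600 days

Retardation factor R = 1 + ρ_b·K_d/n = 1 + 1.97 × 7.2/0.26 = 55.55.
Sorption retards both mechanisms: v_R = v/R = 0.001145 m/day, D_R = D/R = 0.0008947 m²/day.
Peak time from v_R²t² + 2D_R t − x² = 0: t = (√(D_R² + v_R²x²) − D_R)/v_R².
√(D_R² + v_R²x²) = √(0.0008947² + 0.001145² × 16.3²) = 0.01868; v_R² = 1.311e-06.
t = (0.01868 − 0.0008947)/1.311e-06 = 13600 days.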